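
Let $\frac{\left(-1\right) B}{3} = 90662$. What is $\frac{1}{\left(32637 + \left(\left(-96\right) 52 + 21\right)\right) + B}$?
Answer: $- \frac{1}{244320} \approx -4.093 \cdot 10^{-6}$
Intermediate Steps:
$B = -271986$ ($B = \left(-3\right) 90662 = -271986$)
$\frac{1}{\left(32637 + \left(\left(-96\right) 52 + 21\right)\right) + B} = \frac{1}{\left(32637 + \left(\left(-96\right) 52 + 21\right)\right) - 271986} = \frac{1}{\left(32637 + \left(-4992 + 21\right)\right) - 271986} = \frac{1}{\left(32637 - 4971\right) - 271986} = \frac{1}{27666 - 271986} = \frac{1}{-244320} = - \frac{1}{244320}$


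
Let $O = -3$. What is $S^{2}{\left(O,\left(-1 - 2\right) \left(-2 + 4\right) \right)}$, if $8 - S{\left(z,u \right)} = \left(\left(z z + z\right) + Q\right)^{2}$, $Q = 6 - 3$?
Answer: $5329$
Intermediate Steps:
$Q = 3$ ($Q = 6 - 3 = 3$)
$S{\left(z,u \right)} = 8 - \left(3 + z + z^{2}\right)^{2}$ ($S{\left(z,u \right)} = 8 - \left(\left(z z + z\right) + 3\right)^{2} = 8 - \left(\left(z^{2} + z\right) + 3\right)^{2} = 8 - \left(\left(z + z^{2}\right) + 3\right)^{2} = 8 - \left(3 + z + z^{2}\right)^{2}$)
$S^{2}{\left(O,\left(-1 - 2\right) \left(-2 + 4\right) \right)} = \left(8 - \left(3 - 3 + \left(-3\right)^{2}\right)^{2}\right)^{2} = \left(8 - \left(3 - 3 + 9\right)^{2}\right)^{2} = \left(8 - 9^{2}\right)^{2} = \left(8 - 81\right)^{2} = \left(-73\right)^{2} = 5329$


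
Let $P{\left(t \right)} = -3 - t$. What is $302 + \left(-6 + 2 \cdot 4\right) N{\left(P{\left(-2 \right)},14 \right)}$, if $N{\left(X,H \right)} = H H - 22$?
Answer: $650$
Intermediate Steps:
$N{\left(X,H \right)} = -22 + H^{2}$ ($N{\left(X,H \right)} = H^{2} - 22 = -22 + H^{2}$)
$302 + \left(-6 + 2 \cdot 4\right) N{\left(P{\left(-2 \right)},14 \right)} = 302 + \left(-6 + 2 \cdot 4\right) \left(-22 + 14^{2}\right) = 302 + \left(-6 + 8\right) \left(-22 + 196\right) = 302 + 2 \cdot 174 = 302 + 348 = 650$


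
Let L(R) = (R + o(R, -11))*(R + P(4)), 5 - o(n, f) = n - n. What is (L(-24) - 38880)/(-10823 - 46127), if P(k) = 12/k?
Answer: 38481/56950 ≈ 0.67570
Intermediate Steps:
o(n, f) = 5 (o(n, f) = 5 - (n - n) = 5 - 1*0 = 5 + 0 = 5)
L(R) = (3 + R)*(5 + R) (L(R) = (R + 5)*(R + 12/4) = (5 + R)*(R + 12*(¼)) = (5 + R)*(R + 3) = (5 + R)*(3 + R) = (3 + R)*(5 + R))
(L(-24) - 38880)/(-10823 - 46127) = ((15 + (-24)² + 8*(-24)) - 38880)/(-10823 - 46127) = ((15 + 576 - 192) - 38880)/(-56950) = (399 - 38880)*(-1/56950) = -38481*(-1/56950) = 38481/56950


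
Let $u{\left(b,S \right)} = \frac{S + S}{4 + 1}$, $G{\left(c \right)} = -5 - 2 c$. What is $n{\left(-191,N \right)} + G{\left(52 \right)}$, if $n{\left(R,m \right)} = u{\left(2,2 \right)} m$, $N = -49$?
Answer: $- \frac{741}{5} \approx -148.2$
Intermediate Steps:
$u{\left(b,S \right)} = \frac{2 S}{5}$
$n{\left(R,m \right)} = \frac{4 m}{5}$ ($n{\left(R,m \right)} = \frac{2}{5} \cdot 2 m = \frac{4 m}{5}$)
$n{\left(-191,N \right)} + G{\left(52 \right)} = \frac{4}{5} \left(-49\right) - 109 = - \frac{196}{5} - 109 = - \frac{741}{5}$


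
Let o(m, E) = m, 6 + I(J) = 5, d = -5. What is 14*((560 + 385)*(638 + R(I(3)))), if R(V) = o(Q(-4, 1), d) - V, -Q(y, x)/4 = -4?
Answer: 8665650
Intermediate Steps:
I(J) = -1 (I(J) = -6 + 5 = -1)
Q(y, x) = 16 (Q(y, x) = -4*(-4) = 16)
R(V) = 16 - V
14*((560 + 385)*(638 + R(I(3)))) = 14*((560 + 385)*(638 + (16 - 1*(-1)))) = 14*(945*(638 + (16 + 1))) = 14*(945*(638 + 17)) = 14*(945*655) = 14*618975 = 8665650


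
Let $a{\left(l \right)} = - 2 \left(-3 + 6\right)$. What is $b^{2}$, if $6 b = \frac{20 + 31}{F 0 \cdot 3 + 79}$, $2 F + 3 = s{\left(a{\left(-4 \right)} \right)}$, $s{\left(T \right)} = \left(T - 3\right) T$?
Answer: $\frac{289}{24964} \approx 0.011577$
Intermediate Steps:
$a{\left(l \right)} = -6$ ($a{\left(l \right)} = \left(-2\right) 3 = -6$)
$s{\left(T \right)} = T \left(-3 + T\right)$ ($s{\left(T \right)} = \left(-3 + T\right) T = T \left(-3 + T\right)$)
$F = \frac{51}{2}$ ($F = - \frac{3}{2} + \frac{\left(-6\right) \left(-3 - 6\right)}{2} = - \frac{3}{2} + \frac{\left(-6\right) \left(-9\right)}{2} = - \frac{3}{2} + \frac{1}{2} \cdot 54 = - \frac{3}{2} + 27 = \frac{51}{2} \approx 25.5$)
$b = \frac{17}{158}$ ($b = \frac{\left(20 + 31\right) \frac{1}{\frac{51}{2} \cdot 0 \cdot 3 + 79}}{6} = \frac{51 \frac{1}{0 \cdot 3 + 79}}{6} = \frac{51 \frac{1}{0 + 79}}{6} = \frac{51 \cdot \frac{1}{79}}{6} = \frac{1}{6} \cdot \frac{51}{79} = \frac{17}{158} \approx 0.10759$)
$b^{2} = \left(\frac{17}{158}\right)^{2} = \frac{289}{24964}$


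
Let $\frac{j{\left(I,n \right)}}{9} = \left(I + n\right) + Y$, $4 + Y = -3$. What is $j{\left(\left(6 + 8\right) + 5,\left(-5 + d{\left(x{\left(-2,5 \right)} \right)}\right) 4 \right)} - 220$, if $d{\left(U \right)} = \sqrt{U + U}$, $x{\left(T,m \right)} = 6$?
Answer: $-292 + 72 \sqrt{3} \approx -167.29$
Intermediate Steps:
$Y = -7$ ($Y = -4 - 3 = -7$)
$d{\left(U \right)} = \sqrt{2} \sqrt{U}$ ($d{\left(U \right)} = \sqrt{2 U} = \sqrt{2} \sqrt{U}$)
$j{\left(I,n \right)} = -63 + 9 I + 9 n$ ($j{\left(I,n \right)} = 9 \left(\left(I + n\right) - 7\right) = 9 \left(-7 + I + n\right) = -63 + 9 I + 9 n$)
$j{\left(\left(6 + 8\right) + 5,\left(-5 + d{\left(x{\left(-2,5 \right)} \right)}\right) 4 \right)} - 220 = \left(-63 + 9 \left(\left(6 + 8\right) + 5\right) + 9 \left(-5 + \sqrt{2} \sqrt{6}\right) 4\right) - 220 = \left(-63 + 9 \left(14 + 5\right) + 9 \left(-5 + 2 \sqrt{3}\right) 4\right) - 220 = \left(-63 + 9 \cdot 19 + 9 \left(-20 + 8 \sqrt{3}\right)\right) - 220 = \left(-63 + 171 - \left(180 - 72 \sqrt{3}\right)\right) - 220 = \left(-72 + 72 \sqrt{3}\right) - 220 = -292 + 72 \sqrt{3}$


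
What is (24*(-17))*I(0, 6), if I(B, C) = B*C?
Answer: 0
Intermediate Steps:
(24*(-17))*I(0, 6) = (24*(-17))*(0*6) = -408*0 = 0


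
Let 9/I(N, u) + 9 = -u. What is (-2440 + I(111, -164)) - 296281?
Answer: -46301746/155 ≈ -2.9872e+5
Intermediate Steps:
I(N, u) = 9/(-9 - u)
(-2440 + I(111, -164)) - 296281 = (-2440 - 9/(9 - 164)) - 296281 = (-2440 - 9/(-155)) - 296281 = (-2440 - 9*(-1/155)) - 296281 = (-2440 + 9/155) - 296281 = -378191/155 - 296281 = -46301746/155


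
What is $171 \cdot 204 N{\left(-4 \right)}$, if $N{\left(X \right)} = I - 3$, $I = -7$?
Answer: $-348840$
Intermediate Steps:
$N{\left(X \right)} = -10$ ($N{\left(X \right)} = -7 - 3 = -10$)
$171 \cdot 204 N{\left(-4 \right)} = 171 \cdot 204 \left(-10\right) = 34884 \left(-10\right) = -348840$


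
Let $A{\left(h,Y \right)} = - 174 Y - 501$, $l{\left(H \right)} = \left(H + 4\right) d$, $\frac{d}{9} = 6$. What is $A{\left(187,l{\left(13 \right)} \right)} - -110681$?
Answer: $-49552$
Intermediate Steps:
$d = 54$ ($d = 9 \cdot 6 = 54$)
$l{\left(H \right)} = 216 + 54 H$ ($l{\left(H \right)} = \left(H + 4\right) 54 = \left(4 + H\right) 54 = 216 + 54 H$)
$A{\left(h,Y \right)} = -501 - 174 Y$
$A{\left(187,l{\left(13 \right)} \right)} - -110681 = \left(-501 - 174 \left(216 + 54 \cdot 13\right)\right) - -110681 = \left(-501 - 174 \left(216 + 702\right)\right) + 110681 = \left(-501 - 159732\right) + 110681 = -160233 + 110681 = -49552$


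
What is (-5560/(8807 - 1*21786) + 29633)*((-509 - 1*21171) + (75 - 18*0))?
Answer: -8309548028535/12979 ≈ -6.4023e+8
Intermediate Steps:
(-5560/(8807 - 1*21786) + 29633)*((-509 - 1*21171) + (75 - 18*0)) = (-5560/(8807 - 21786) + 29633)*((-509 - 21171) + (75 + 0)) = (-5560/(-12979) + 29633)*(-21680 + 75) = (-5560*(-1/12979) + 29633)*(-21605) = (5560/12979 + 29633)*(-21605) = (384612267/12979)*(-21605) = -8309548028535/12979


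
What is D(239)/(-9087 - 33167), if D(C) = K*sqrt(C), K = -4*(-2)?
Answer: -4*sqrt(239)/21127 ≈ -0.0029270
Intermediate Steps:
K = 8
D(C) = 8*sqrt(C)
D(239)/(-9087 - 33167) = (8*sqrt(239))/(-9087 - 33167) = (8*sqrt(239))/(-42254) = (8*sqrt(239))*(-1/42254) = -4*sqrt(239)/21127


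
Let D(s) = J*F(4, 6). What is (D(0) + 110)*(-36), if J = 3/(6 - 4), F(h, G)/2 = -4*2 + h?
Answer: -3528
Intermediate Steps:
F(h, G) = -16 + 2*h (F(h, G) = 2*(-4*2 + h) = 2*(-8 + h) = -16 + 2*h)
J = 3/2 ≈ 1.5000
D(s) = -12 (D(s) = 3*(-16 + 2*4)/2 = 3*(-16 + 8)/2 = (3/2)*(-8) = -12)
(D(0) + 110)*(-36) = (-12 + 110)*(-36) = 98*(-36) = -3528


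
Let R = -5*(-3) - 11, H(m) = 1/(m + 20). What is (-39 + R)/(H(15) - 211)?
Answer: 1225/7384 ≈ 0.16590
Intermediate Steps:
H(m) = 1/(20 + m)
R = 4 (R = 15 - 11 = 4)
(-39 + R)/(H(15) - 211) = (-39 + 4)/(1/(20 + 15) - 211) = -35/(1/35 - 211) = -35/(-7384/35) = -35*(-35/7384) = 1225/7384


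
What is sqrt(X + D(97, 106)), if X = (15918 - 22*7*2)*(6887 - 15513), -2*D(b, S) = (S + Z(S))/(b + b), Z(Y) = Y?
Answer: I*sqrt(1266939355881)/97 ≈ 11604.0*I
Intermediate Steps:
D(b, S) = -S/(2*b) (D(b, S) = -(S + S)/(2*(b + b)) = -2*S/(2*(2*b)) = -2*S*1/(2*b)/2 = -S/(2*b))
X = -134651860 (X = (15918 - 154*2)*(-8626) = (15918 - 308)*(-8626) = 15610*(-8626) = -134651860)
sqrt(X + D(97, 106)) = sqrt(-134651860 - 1/2*106/97) = sqrt(-134651860 - 1/2*106*1/97) = sqrt(-134651860 - 53/97) = sqrt(-13061230473/97) = I*sqrt(1266939355881)/97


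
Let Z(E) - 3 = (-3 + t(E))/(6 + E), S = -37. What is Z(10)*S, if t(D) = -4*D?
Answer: -185/16 ≈ -11.563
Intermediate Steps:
Z(E) = 3 + (-3 - 4*E)/(6 + E)
Z(10)*S = ((15 - 1*10)/(6 + 10))*(-37) = ((15 - 10)/16)*(-37) = ((1/16)*5)*(-37) = (5/16)*(-37) = -185/16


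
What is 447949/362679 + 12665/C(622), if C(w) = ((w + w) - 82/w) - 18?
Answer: 319860760378/27653911071 ≈ 11.567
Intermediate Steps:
C(w) = -18 - 82/w + 2*w (C(w) = (2*w - 82/w) - 18 = (-82/w + 2*w) - 18 = -18 - 82/w + 2*w)
447949/362679 + 12665/C(622) = 447949/362679 + 12665/(-18 - 82/622 + 2*622) = 447949*(1/362679) + 12665/(-18 - 82*1/622 + 1244) = 447949/362679 + 12665/(-18 - 41/311 + 1244) = 447949/362679 + 12665/(381245/311) = 447949/362679 + 12665*(311/381245) = 447949/362679 + 787763/76249 = 319860760378/27653911071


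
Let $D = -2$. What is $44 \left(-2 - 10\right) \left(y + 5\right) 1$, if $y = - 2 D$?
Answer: $-4752$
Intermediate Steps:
$y = 4$ ($y = \left(-2\right) \left(-2\right) = 4$)
$44 \left(-2 - 10\right) \left(y + 5\right) 1 = 44 \left(-2 - 10\right) \left(4 + 5\right) 1 = 44 \left(\left(-12\right) 9\right) 1 = 44 \left(-108\right) 1 = \left(-4752\right) 1 = -4752$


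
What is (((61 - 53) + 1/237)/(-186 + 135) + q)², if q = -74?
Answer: 803416432225/146095569 ≈ 5499.3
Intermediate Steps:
(((61 - 53) + 1/237)/(-186 + 135) + q)² = (((61 - 53) + 1/237)/(-186 + 135) - 74)² = ((8 + 1/237)/(-51) - 74)² = ((1897/237)*(-1/51) - 74)² = (-1897/12087 - 74)² = (-896335/12087)² = 803416432225/146095569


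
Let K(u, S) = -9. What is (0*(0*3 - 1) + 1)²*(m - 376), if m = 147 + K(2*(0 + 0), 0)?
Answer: -238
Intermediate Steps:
m = 138 (m = 147 - 9 = 138)
(0*(0*3 - 1) + 1)²*(m - 376) = (0*(0*3 - 1) + 1)²*(138 - 376) = (0*(0 - 1) + 1)²*(-238) = (0*(-1) + 1)²*(-238) = (0 + 1)²*(-238) = 1²*(-238) = 1*(-238) = -238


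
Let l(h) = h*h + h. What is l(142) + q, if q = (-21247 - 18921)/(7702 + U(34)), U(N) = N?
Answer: 19630881/967 ≈ 20301.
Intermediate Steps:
l(h) = h + h² (l(h) = h² + h = h + h²)
q = -5021/967 (q = (-21247 - 18921)/(7702 + 34) = -40168/7736 = -40168*1/7736 = -5021/967 ≈ -5.1923)
l(142) + q = 142*(1 + 142) - 5021/967 = 142*143 - 5021/967 = 20306 - 5021/967 = 19630881/967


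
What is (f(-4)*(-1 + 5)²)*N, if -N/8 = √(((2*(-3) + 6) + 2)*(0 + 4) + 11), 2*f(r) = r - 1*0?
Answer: 256*√19 ≈ 1115.9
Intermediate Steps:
f(r) = r/2 (f(r) = (r - 1*0)/2 = (r + 0)/2 = r/2)
N = -8*√19 (N = -8*√(((2*(-3) + 6) + 2)*(0 + 4) + 11) = -8*√(((-6 + 6) + 2)*4 + 11) = -8*√((0 + 2)*4 + 11) = -8*√(2*4 + 11) = -8*√(8 + 11) = -8*√19 ≈ -34.871)
(f(-4)*(-1 + 5)²)*N = (((½)*(-4))*(-1 + 5)²)*(-8*√19) = (-2*4²)*(-8*√19) = (-2*16)*(-8*√19) = -(-256)*√19 = 256*√19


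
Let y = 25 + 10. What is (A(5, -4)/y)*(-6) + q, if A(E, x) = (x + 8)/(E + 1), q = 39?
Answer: 1361/35 ≈ 38.886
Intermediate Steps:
y = 35
A(E, x) = (8 + x)/(1 + E)
(A(5, -4)/y)*(-6) + q = (((8 - 4)/(1 + 5))/35)*(-6) + 39 = ((4/6)*(1/35))*(-6) + 39 = (((1/6)*4)*(1/35))*(-6) + 39 = ((2/3)*(1/35))*(-6) + 39 = (2/105)*(-6) + 39 = -4/35 + 39 = 1361/35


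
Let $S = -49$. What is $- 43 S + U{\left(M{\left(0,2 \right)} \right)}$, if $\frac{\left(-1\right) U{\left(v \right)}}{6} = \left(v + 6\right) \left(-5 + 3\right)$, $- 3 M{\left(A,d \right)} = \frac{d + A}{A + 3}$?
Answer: $\frac{6529}{3} \approx 2176.3$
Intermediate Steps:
$M{\left(A,d \right)} = - \frac{A + d}{3 \left(3 + A\right)}$ ($M{\left(A,d \right)} = - \frac{\left(d + A\right) \frac{1}{A + 3}}{3} = - \frac{\left(A + d\right) \frac{1}{3 + A}}{3} = - \frac{\frac{1}{3 + A} \left(A + d\right)}{3} = - \frac{A + d}{3 \left(3 + A\right)}$)
$U{\left(v \right)} = 72 + 12 v$ ($U{\left(v \right)} = - 6 \left(v + 6\right) \left(-5 + 3\right) = - 6 \left(6 + v\right) \left(-2\right) = - 6 \left(-12 - 2 v\right) = 72 + 12 v$)
$- 43 S + U{\left(M{\left(0,2 \right)} \right)} = \left(-43\right) \left(-49\right) + \left(72 + 12 \frac{\left(-1\right) 0 - 2}{3 \left(3 + 0\right)}\right) = 2107 + \left(72 + 12 \frac{0 - 2}{3 \cdot 3}\right) = 2107 + \left(72 + 12 \cdot \frac{1}{3} \cdot \frac{1}{3} \left(-2\right)\right) = 2107 + \left(72 + 12 \left(- \frac{2}{9}\right)\right) = 2107 + \left(72 - \frac{8}{3}\right) = 2107 + \frac{208}{3} = \frac{6529}{3}$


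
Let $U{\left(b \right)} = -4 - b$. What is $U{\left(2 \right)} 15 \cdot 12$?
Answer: $-1080$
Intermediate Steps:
$U{\left(2 \right)} 15 \cdot 12 = \left(-4 - 2\right) 15 \cdot 12 = \left(-6\right) 15 \cdot 12 = \left(-90\right) 12 = -1080$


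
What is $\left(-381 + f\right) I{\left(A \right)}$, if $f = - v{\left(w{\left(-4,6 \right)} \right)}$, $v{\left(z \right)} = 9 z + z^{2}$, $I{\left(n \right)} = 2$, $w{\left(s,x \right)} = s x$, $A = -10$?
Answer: $-1482$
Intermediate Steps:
$v{\left(z \right)} = z^{2} + 9 z$
$f = -360$ ($f = - \left(-4\right) 6 \left(9 - 24\right) = - \left(-24\right) \left(9 - 24\right) = - \left(-24\right) \left(-15\right) = \left(-1\right) 360 = -360$)
$\left(-381 + f\right) I{\left(A \right)} = \left(-381 - 360\right) 2 = \left(-741\right) 2 = -1482$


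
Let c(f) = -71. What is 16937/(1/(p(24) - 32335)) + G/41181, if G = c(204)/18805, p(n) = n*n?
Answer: -416556132953703086/774408705 ≈ -5.3790e+8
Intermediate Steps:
p(n) = n²
G = -71/18805 ≈ -0.0037756
16937/(1/(p(24) - 32335)) + G/41181 = 16937/(1/(24² - 32335)) - 71/18805/41181 = 16937/(1/(576 - 32335)) - 71/18805*1/41181 = 16937/(1/(-31759)) - 71/774408705 = 16937/(-1/31759) - 71/774408705 = 16937*(-31759) - 71/774408705 = -537902183 - 71/774408705 = -416556132953703086/774408705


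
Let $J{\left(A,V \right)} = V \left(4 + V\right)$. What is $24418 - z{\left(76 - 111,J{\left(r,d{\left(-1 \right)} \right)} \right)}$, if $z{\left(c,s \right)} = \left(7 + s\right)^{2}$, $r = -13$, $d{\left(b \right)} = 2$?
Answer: $24057$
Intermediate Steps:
$24418 - z{\left(76 - 111,J{\left(r,d{\left(-1 \right)} \right)} \right)} = 24418 - \left(7 + 2 \left(4 + 2\right)\right)^{2} = 24418 - \left(7 + 2 \cdot 6\right)^{2} = 24418 - \left(7 + 12\right)^{2} = 24418 - 19^{2} = 24418 - 361 = 24057$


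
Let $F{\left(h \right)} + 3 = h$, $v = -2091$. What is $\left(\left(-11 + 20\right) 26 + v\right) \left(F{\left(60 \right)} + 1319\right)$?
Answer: $-2555232$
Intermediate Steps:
$F{\left(h \right)} = -3 + h$
$\left(\left(-11 + 20\right) 26 + v\right) \left(F{\left(60 \right)} + 1319\right) = \left(\left(-11 + 20\right) 26 - 2091\right) \left(\left(-3 + 60\right) + 1319\right) = \left(9 \cdot 26 - 2091\right) \left(57 + 1319\right) = \left(234 - 2091\right) 1376 = \left(-1857\right) 1376 = -2555232$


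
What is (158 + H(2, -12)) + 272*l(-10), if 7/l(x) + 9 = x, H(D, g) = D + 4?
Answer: 1212/19 ≈ 63.789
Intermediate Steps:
H(D, g) = 4 + D
l(x) = 7/(-9 + x)
(158 + H(2, -12)) + 272*l(-10) = (158 + (4 + 2)) + 272*(7/(-9 - 10)) = (158 + 6) + 272*(7/(-19)) = 164 + 272*(7*(-1/19)) = 164 + 272*(-7/19) = 164 - 1904/19 = 1212/19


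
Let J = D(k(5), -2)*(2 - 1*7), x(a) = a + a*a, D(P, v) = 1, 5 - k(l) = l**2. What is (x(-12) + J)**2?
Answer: 16129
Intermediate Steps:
k(l) = 5 - l**2
x(a) = a + a**2
J = -5 (J = 1*(2 - 1*7) = 1*(2 - 7) = 1*(-5) = -5)
(x(-12) + J)**2 = (-12*(1 - 12) - 5)**2 = (-12*(-11) - 5)**2 = (132 - 5)**2 = 127**2 = 16129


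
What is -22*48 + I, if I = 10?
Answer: -1046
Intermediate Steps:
-22*48 + I = -22*48 + 10 = -1056 + 10 = -1046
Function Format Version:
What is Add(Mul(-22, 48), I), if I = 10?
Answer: -1046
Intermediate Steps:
Add(Mul(-22, 48), I) = Add(Mul(-22, 48), 10) = Add(-1056, 10) = -1046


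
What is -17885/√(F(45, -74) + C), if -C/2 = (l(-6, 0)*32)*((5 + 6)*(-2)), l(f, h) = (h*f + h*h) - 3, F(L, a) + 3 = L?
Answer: 17885*I*√4182/4182 ≈ 276.56*I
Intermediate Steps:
F(L, a) = -3 + L
l(f, h) = -3 + h² + f*h (l(f, h) = (f*h + h²) - 3 = (h² + f*h) - 3 = -3 + h² + f*h)
C = -4224 (C = -2*(-3 + 0² - 6*0)*32*(5 + 6)*(-2) = -2*(-3 + 0 + 0)*32*11*(-2) = -2*(-3*32)*(-22) = -(-192)*(-22) = -2*2112 = -4224)
-17885/√(F(45, -74) + C) = -17885/√((-3 + 45) - 4224) = -17885/√(42 - 4224) = -17885*(-I*√4182/4182) = -(-17885)*I*√4182/4182 = 17885*I*√4182/4182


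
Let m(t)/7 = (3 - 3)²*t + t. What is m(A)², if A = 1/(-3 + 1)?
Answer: 49/4 ≈ 12.250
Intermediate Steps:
A = -½ (A = 1/(-2) = -½ ≈ -0.50000)
m(t) = 7*t (m(t) = 7*((3 - 3)²*t + t) = 7*(0²*t + t) = 7*(0*t + t) = 7*(0 + t) = 7*t)
m(A)² = (7*(-½))² = (-7/2)² = 49/4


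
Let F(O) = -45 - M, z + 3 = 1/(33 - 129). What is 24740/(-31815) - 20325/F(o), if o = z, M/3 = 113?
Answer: 42475981/814464 ≈ 52.152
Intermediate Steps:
M = 339 (M = 3*113 = 339)
z = -289/96 (z = -3 + 1/(33 - 129) = -3 + 1/(-96) = -3 - 1/96 = -289/96 ≈ -3.0104)
o = -289/96 ≈ -3.0104
F(O) = -384 (F(O) = -45 - 1*339 = -45 - 339 = -384)
24740/(-31815) - 20325/F(o) = 24740/(-31815) - 20325/(-384) = 24740*(-1/31815) - 20325*(-1/384) = -4948/6363 + 6775/128 = 42475981/814464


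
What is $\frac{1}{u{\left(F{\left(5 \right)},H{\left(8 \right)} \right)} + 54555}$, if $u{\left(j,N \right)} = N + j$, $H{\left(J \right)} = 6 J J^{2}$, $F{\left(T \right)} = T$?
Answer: $\frac{1}{57632} \approx 1.7351 \cdot 10^{-5}$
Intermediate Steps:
$H{\left(J \right)} = 6 J^{3}$
$\frac{1}{u{\left(F{\left(5 \right)},H{\left(8 \right)} \right)} + 54555} = \frac{1}{\left(6 \cdot 8^{3} + 5\right) + 54555} = \frac{1}{\left(6 \cdot 512 + 5\right) + 54555} = \frac{1}{\left(3072 + 5\right) + 54555} = \frac{1}{3077 + 54555} = \frac{1}{57632}$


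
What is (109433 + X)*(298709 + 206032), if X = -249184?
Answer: -70538059491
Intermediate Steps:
(109433 + X)*(298709 + 206032) = (109433 - 249184)*(298709 + 206032) = -139751*504741 = -70538059491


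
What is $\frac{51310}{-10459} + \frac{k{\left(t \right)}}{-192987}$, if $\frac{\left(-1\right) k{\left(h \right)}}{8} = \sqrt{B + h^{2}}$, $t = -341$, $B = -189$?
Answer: $- \frac{51310}{10459} + \frac{16 \sqrt{29023}}{192987} \approx -4.8917$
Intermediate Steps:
$k{\left(h \right)} = - 8 \sqrt{-189 + h^{2}}$
$\frac{51310}{-10459} + \frac{k{\left(t \right)}}{-192987} = \frac{51310}{-10459} + \frac{\left(-8\right) \sqrt{-189 + \left(-341\right)^{2}}}{-192987} = 51310 \left(- \frac{1}{10459}\right) + - 8 \sqrt{-189 + 116281} \left(- \frac{1}{192987}\right) = - \frac{51310}{10459} + - 8 \sqrt{116092} \left(- \frac{1}{192987}\right) = - \frac{51310}{10459} + - 8 \cdot 2 \sqrt{29023} \left(- \frac{1}{192987}\right) = - \frac{51310}{10459} + - 16 \sqrt{29023} \left(- \frac{1}{192987}\right) = - \frac{51310}{10459} + \frac{16 \sqrt{29023}}{192987}$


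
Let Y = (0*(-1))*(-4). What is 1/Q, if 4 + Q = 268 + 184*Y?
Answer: 1/264 ≈ 0.0037879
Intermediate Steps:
Y = 0 (Y = 0*(-4) = 0)
Q = 264 (Q = -4 + (268 + 184*0) = -4 + (268 + 0) = -4 + 268 = 264)
1/Q = 1/264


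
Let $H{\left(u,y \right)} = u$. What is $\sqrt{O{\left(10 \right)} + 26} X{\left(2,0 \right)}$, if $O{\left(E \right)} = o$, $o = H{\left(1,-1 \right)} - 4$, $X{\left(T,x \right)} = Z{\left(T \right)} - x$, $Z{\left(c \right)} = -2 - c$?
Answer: $- 4 \sqrt{23} \approx -19.183$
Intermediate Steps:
$X{\left(T,x \right)} = -2 - T - x$ ($X{\left(T,x \right)} = \left(-2 - T\right) - x = -2 - T - x$)
$o = -3$ ($o = 1 - 4 = -3$)
$O{\left(E \right)} = -3$
$\sqrt{O{\left(10 \right)} + 26} X{\left(2,0 \right)} = \sqrt{-3 + 26} \left(-2 - 2 - 0\right) = \sqrt{23} \left(-2 - 2 + 0\right) = \sqrt{23} \left(-4\right) = - 4 \sqrt{23}$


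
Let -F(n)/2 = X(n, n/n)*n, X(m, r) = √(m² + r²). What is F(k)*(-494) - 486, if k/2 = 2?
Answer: -486 + 3952*√17 ≈ 15809.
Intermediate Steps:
k = 4 (k = 2*2 = 4)
F(n) = -2*n*√(1 + n²) (F(n) = -2*√(n² + (n/n)²)*n = -2*√(n² + 1²)*n = -2*√(n² + 1)*n = -2*√(1 + n²)*n = -2*n*√(1 + n²))
F(k)*(-494) - 486 = -2*4*√(1 + 4²)*(-494) - 486 = -2*4*√(1 + 16)*(-494) - 486 = -2*4*√17*(-494) - 486 = -8*√17*(-494) - 486 = 3952*√17 - 486 = -486 + 3952*√17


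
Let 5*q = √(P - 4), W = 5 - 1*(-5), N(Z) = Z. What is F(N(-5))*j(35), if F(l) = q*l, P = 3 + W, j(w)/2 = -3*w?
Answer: 630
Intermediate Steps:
W = 10 (W = 5 + 5 = 10)
j(w) = -6*w (j(w) = 2*(-3*w) = -6*w)
P = 13 (P = 3 + 10 = 13)
q = ⅗ (q = √(13 - 4)/5 = √9/5 = (⅕)*3 = ⅗ ≈ 0.60000)
F(l) = 3*l/5
F(N(-5))*j(35) = ((⅗)*(-5))*(-6*35) = -3*(-210) = 630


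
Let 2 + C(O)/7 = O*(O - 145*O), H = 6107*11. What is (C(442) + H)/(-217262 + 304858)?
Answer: -3227209/1436 ≈ -2247.4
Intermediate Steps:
H = 67177
C(O) = -14 - 1008*O² (C(O) = -14 + 7*(O*(O - 145*O)) = -14 + 7*(O*(-144*O)) = -14 + 7*(-144*O²) = -14 - 1008*O²)
(C(442) + H)/(-217262 + 304858) = ((-14 - 1008*442²) + 67177)/(-217262 + 304858) = ((-14 - 1008*195364) + 67177)/87596 = ((-14 - 196926912) + 67177)*(1/87596) = (-196926926 + 67177)*(1/87596) = -196859749*1/87596 = -3227209/1436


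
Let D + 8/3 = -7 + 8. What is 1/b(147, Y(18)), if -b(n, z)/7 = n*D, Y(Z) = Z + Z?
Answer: 1/1715 ≈ 0.00058309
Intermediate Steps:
D = -5/3 (D = -8/3 + (-7 + 8) = -8/3 + 1 = -5/3 ≈ -1.6667)
Y(Z) = 2*Z
b(n, z) = 35*n/3 (b(n, z) = -7*n*(-5)/3 = -(-35)*n/3 = 35*n/3)
1/b(147, Y(18)) = 1/((35/3)*147) = 1/1715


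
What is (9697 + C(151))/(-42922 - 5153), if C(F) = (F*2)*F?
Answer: -18433/16025 ≈ -1.1503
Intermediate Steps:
C(F) = 2*F**2 (C(F) = (2*F)*F = 2*F**2)
(9697 + C(151))/(-42922 - 5153) = (9697 + 2*151**2)/(-42922 - 5153) = (9697 + 2*22801)/(-48075) = (9697 + 45602)*(-1/48075) = 55299*(-1/48075) = -18433/16025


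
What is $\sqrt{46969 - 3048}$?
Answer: $\sqrt{43921} \approx 209.57$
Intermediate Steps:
$\sqrt{46969 - 3048} = \sqrt{43921}$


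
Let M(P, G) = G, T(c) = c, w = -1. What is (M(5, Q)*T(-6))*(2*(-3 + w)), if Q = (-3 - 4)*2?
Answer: -672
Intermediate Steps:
Q = -14 (Q = -7*2 = -14)
(M(5, Q)*T(-6))*(2*(-3 + w)) = (-14*(-6))*(2*(-3 - 1)) = 84*(2*(-4)) = 84*(-8) = -672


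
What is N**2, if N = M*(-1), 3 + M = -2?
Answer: 25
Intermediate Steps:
M = -5 (M = -3 - 2 = -5)
N = 5 (N = -5*(-1) = 5)
N**2 = 5**2 = 25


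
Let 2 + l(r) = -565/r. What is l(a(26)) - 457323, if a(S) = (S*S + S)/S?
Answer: -12348340/27 ≈ -4.5735e+5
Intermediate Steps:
a(S) = (S + S²)/S (a(S) = (S² + S)/S = (S + S²)/S)
l(r) = -2 - 565/r
l(a(26)) - 457323 = (-2 - 565/(1 + 26)) - 457323 = (-2 - 565/27) - 457323 = -619/27 - 457323 = -12348340/27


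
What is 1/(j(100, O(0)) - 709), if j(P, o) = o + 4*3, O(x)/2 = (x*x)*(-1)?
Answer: -1/697 ≈ -0.0014347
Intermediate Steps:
O(x) = -2*x² (O(x) = 2*((x*x)*(-1)) = 2*(x²*(-1)) = 2*(-x²) = -2*x²)
j(P, o) = 12 + o (j(P, o) = o + 12 = 12 + o)
1/(j(100, O(0)) - 709) = 1/((12 - 2*0²) - 709) = 1/((12 - 2*0) - 709) = 1/((12 + 0) - 709) = 1/(12 - 709) = 1/(-697) = -1/697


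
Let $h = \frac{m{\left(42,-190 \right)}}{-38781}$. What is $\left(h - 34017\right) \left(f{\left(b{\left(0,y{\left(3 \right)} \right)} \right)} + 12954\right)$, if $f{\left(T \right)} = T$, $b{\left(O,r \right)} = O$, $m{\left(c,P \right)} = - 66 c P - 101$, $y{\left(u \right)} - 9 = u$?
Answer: $- \frac{5698636698208}{12927} \approx -4.4083 \cdot 10^{8}$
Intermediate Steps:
$y{\left(u \right)} = 9 + u$
$m{\left(c,P \right)} = -101 - 66 P c$ ($m{\left(c,P \right)} = - 66 P c - 101 = -101 - 66 P c$)
$h = - \frac{526579}{38781}$ ($h = \frac{-101 - \left(-12540\right) 42}{-38781} = \left(-101 + 526680\right) \left(- \frac{1}{38781}\right) = 526579 \left(- \frac{1}{38781}\right) = - \frac{526579}{38781} \approx -13.578$)
$\left(h - 34017\right) \left(f{\left(b{\left(0,y{\left(3 \right)} \right)} \right)} + 12954\right) = \left(- \frac{526579}{38781} - 34017\right) \left(0 + 12954\right) = \left(- \frac{1319739856}{38781}\right) 12954 = - \frac{5698636698208}{12927}$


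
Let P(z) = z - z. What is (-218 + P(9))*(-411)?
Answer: 89598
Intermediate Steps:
P(z) = 0
(-218 + P(9))*(-411) = (-218 + 0)*(-411) = -218*(-411) = 89598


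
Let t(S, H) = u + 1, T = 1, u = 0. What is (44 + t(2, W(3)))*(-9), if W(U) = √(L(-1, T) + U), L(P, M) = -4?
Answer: -405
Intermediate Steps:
W(U) = √(-4 + U)
t(S, H) = 1 (t(S, H) = 0 + 1 = 1)
(44 + t(2, W(3)))*(-9) = (44 + 1)*(-9) = 45*(-9) = -405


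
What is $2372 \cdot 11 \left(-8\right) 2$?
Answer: $-417472$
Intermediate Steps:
$2372 \cdot 11 \left(-8\right) 2 = 2372 \left(\left(-88\right) 2\right) = 2372 \left(-176\right) = -417472$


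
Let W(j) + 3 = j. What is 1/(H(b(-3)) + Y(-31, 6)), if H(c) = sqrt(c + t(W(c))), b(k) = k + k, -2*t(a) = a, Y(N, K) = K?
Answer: 4/25 - I*sqrt(6)/75 ≈ 0.16 - 0.03266*I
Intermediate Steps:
W(j) = -3 + j
t(a) = -a/2
b(k) = 2*k
H(c) = sqrt(3/2 + c/2) (H(c) = sqrt(c - (-3 + c)/2) = sqrt(c + (3/2 - c/2)) = sqrt(3/2 + c/2))
1/(H(b(-3)) + Y(-31, 6)) = 1/(sqrt(6 + 2*(2*(-3)))/2 + 6) = 1/(sqrt(6 + 2*(-6))/2 + 6) = 1/(sqrt(6 - 12)/2 + 6) = 1/(sqrt(-6)/2 + 6) = 1/((I*sqrt(6))/2 + 6) = 1/(I*sqrt(6)/2 + 6) = 1/(6 + I*sqrt(6)/2)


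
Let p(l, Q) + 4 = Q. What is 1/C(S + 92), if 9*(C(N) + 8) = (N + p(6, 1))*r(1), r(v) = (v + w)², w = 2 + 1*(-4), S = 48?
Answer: 9/65 ≈ 0.13846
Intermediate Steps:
w = -2 (w = 2 - 4 = -2)
r(v) = (-2 + v)² (r(v) = (v - 2)² = (-2 + v)²)
p(l, Q) = -4 + Q
C(N) = -25/3 + N/9 (C(N) = -8 + ((N + (-4 + 1))*(-2 + 1)²)/9 = -8 + ((N - 3)*(-1)²)/9 = -8 + ((-3 + N)*1)/9 = -8 + (-3 + N)/9 = -8 + (-⅓ + N/9) = -25/3 + N/9)
1/C(S + 92) = 1/(-25/3 + (48 + 92)/9) = 1/(-25/3 + (⅑)*140) = 1/(-25/3 + 140/9) = 1/(65/9) = 9/65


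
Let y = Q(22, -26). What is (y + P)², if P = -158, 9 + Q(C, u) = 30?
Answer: 18769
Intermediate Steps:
Q(C, u) = 21 (Q(C, u) = -9 + 30 = 21)
y = 21
(y + P)² = (21 - 158)² = (-137)² = 18769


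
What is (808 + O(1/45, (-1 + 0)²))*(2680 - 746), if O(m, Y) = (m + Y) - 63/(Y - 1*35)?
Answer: 1199697913/765 ≈ 1.5682e+6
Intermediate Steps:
O(m, Y) = Y + m - 63/(-35 + Y) (O(m, Y) = (Y + m) - 63/(Y - 35) = (Y + m) - 63/(-35 + Y) = Y + m - 63/(-35 + Y))
(808 + O(1/45, (-1 + 0)²))*(2680 - 746) = (808 + (-63 + ((-1 + 0)²)² - 35*(-1 + 0)² - 35/45 + (-1 + 0)²/45)/(-35 + (-1 + 0)²))*(2680 - 746) = (808 + (-63 + ((-1)²)² - 35*(-1)² - 35*1/45 + (-1)²*(1/45))/(-35 + (-1)²))*1934 = (808 + (-63 + 1² - 35*1 - 7/9 + 1*(1/45))/(-35 + 1))*1934 = (808 + (-63 + 1 - 35 - 7/9 + 1/45)/(-34))*1934 = (808 - 1/34*(-4399/45))*1934 = (808 + 4399/1530)*1934 = (1240639/1530)*1934 = 1199697913/765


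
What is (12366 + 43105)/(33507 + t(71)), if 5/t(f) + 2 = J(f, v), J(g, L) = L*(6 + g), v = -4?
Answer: 3439202/2077433 ≈ 1.6555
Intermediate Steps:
t(f) = 5/(-26 - 4*f) (t(f) = 5/(-2 - 4*(6 + f)) = 5/(-2 + (-24 - 4*f)) = 5/(-26 - 4*f))
(12366 + 43105)/(33507 + t(71)) = (12366 + 43105)/(33507 - 5/(26 + 4*71)) = 55471/(33507 - 5/(26 + 284)) = 55471/(33507 - 5/310) = 55471/(33507 - 5*1/310) = 55471/(33507 - 1/62) = 55471/(2077433/62) = 55471*(62/2077433) = 3439202/2077433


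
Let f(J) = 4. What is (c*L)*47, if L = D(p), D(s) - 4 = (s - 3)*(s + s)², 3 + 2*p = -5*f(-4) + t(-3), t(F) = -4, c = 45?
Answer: -50863635/2 ≈ -2.5432e+7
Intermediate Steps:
p = -27/2 (p = -3/2 + (-5*4 - 4)/2 = -3/2 + (-20 - 4)/2 = -3/2 + (½)*(-24) = -3/2 - 12 = -27/2 ≈ -13.500)
D(s) = 4 + 4*s²*(-3 + s) (D(s) = 4 + (s - 3)*(s + s)² = 4 + (-3 + s)*(2*s)² = 4 + (-3 + s)*(4*s²) = 4 + 4*s²*(-3 + s))
L = -24049/2 (L = 4 - 12*(-27/2)² + 4*(-27/2)³ = 4 - 12*729/4 + 4*(-19683/8) = 4 - 2187 - 19683/2 = -24049/2 ≈ -12025.)
(c*L)*47 = (45*(-24049/2))*47 = -1082205/2*47 = -50863635/2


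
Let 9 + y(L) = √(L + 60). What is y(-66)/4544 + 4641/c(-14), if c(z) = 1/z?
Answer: -295241865/4544 + I*√6/4544 ≈ -64974.0 + 0.00053906*I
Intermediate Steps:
y(L) = -9 + √(60 + L) (y(L) = -9 + √(L + 60) = -9 + √(60 + L))
y(-66)/4544 + 4641/c(-14) = (-9 + √(60 - 66))/4544 + 4641/(1/(-14)) = (-9 + √(-6))*(1/4544) + 4641/(-1/14) = (-9 + I*√6)*(1/4544) + 4641*(-14) = (-9/4544 + I*√6/4544) - 64974 = -295241865/4544 + I*√6/4544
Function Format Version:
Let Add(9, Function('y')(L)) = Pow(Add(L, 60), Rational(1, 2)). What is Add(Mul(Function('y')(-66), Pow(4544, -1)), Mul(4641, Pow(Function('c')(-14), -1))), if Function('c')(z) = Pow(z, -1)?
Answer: Add(Rational(-295241865, 4544), Mul(Rational(1, 4544), I, Pow(6, Rational(1, 2)))) ≈ Add(-64974., Mul(0.00053906, I))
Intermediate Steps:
Function('y')(L) = Add(-9, Pow(Add(60, L), Rational(1, 2))) (Function('y')(L) = Add(-9, Pow(Add(L, 60), Rational(1, 2))) = Add(-9, Pow(Add(60, L), Rational(1, 2))))
Add(Mul(Function('y')(-66), Pow(4544, -1)), Mul(4641, Pow(Function('c')(-14), -1))) = Add(Mul(Add(-9, Pow(Add(60, -66), Rational(1, 2))), Pow(4544, -1)), Mul(4641, Pow(Pow(-14, -1), -1))) = Add(Mul(Add(-9, Pow(-6, Rational(1, 2))), Rational(1, 4544)), Mul(4641, Pow(Rational(-1, 14), -1))) = Add(Mul(Add(-9, Mul(I, Pow(6, Rational(1, 2)))), Rational(1, 4544)), Mul(4641, -14)) = Add(Add(Rational(-9, 4544), Mul(Rational(1, 4544), I, Pow(6, Rational(1, 2)))), -64974) = Add(Rational(-295241865, 4544), Mul(Rational(1, 4544), I, Pow(6, Rational(1, 2))))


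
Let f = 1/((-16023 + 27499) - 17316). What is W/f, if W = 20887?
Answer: -121980080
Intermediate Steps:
f = -1/5840 (f = 1/(11476 - 17316) = 1/(-5840) = -1/5840 ≈ -0.00017123)
W/f = 20887/(-1/5840) = 20887*(-5840) = -121980080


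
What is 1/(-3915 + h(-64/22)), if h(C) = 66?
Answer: -1/3849 ≈ -0.00025981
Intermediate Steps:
1/(-3915 + h(-64/22)) = 1/(-3915 + 66) = 1/(-3849) = -1/3849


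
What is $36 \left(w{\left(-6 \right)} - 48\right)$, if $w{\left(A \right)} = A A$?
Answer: $-432$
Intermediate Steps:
$w{\left(A \right)} = A^{2}$
$36 \left(w{\left(-6 \right)} - 48\right) = 36 \left(\left(-6\right)^{2} - 48\right) = 36 \left(36 - 48\right) = 36 \left(-12\right) = -432$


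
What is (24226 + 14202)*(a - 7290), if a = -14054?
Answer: -820207232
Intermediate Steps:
(24226 + 14202)*(a - 7290) = (24226 + 14202)*(-14054 - 7290) = 38428*(-21344) = -820207232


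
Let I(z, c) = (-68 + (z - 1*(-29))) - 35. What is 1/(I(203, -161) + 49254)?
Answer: 1/49383 ≈ 2.0250e-5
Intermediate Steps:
I(z, c) = -74 + z (I(z, c) = (-68 + (z + 29)) - 35 = (-68 + (29 + z)) - 35 = (-39 + z) - 35 = -74 + z)
1/(I(203, -161) + 49254) = 1/((-74 + 203) + 49254) = 1/(129 + 49254) = 1/49383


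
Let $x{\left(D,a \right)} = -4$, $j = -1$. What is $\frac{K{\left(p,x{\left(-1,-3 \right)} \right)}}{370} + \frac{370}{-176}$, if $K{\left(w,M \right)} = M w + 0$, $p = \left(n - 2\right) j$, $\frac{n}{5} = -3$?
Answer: $- \frac{37217}{16280} \approx -2.2861$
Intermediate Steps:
$n = -15$ ($n = 5 \left(-3\right) = -15$)
$p = 17$ ($p = \left(-15 - 2\right) \left(-1\right) = \left(-17\right) \left(-1\right) = 17$)
$K{\left(w,M \right)} = M w$
$\frac{K{\left(p,x{\left(-1,-3 \right)} \right)}}{370} + \frac{370}{-176} = \frac{\left(-4\right) 17}{370} + \frac{370}{-176} = \left(-68\right) \frac{1}{370} + 370 \left(- \frac{1}{176}\right) = - \frac{34}{185} - \frac{185}{88} = - \frac{37217}{16280}$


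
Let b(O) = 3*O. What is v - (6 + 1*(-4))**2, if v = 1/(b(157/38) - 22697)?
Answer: -3448098/862015 ≈ -4.0000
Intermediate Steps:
v = -38/862015 (v = 1/(3*(157/38) - 22697) = 1/(471/38 - 22697) = 1/(-862015/38) = -38/862015 ≈ -4.4083e-5)
v - (6 + 1*(-4))**2 = -38/862015 - (6 + 1*(-4))**2 = -38/862015 - (6 - 4)**2 = -38/862015 - 1*2**2 = -38/862015 - 1*4 = -38/862015 - 4 = -3448098/862015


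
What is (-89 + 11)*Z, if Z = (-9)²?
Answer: -6318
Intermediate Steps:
Z = 81
(-89 + 11)*Z = (-89 + 11)*81 = -78*81 = -6318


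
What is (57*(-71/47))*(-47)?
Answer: 4047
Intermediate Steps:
(57*(-71/47))*(-47) = -4047/47*(-47) = 4047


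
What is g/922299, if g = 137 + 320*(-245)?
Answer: -78263/922299 ≈ -0.084856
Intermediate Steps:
g = -78263 (g = 137 - 78400 = -78263)
g/922299 = -78263/922299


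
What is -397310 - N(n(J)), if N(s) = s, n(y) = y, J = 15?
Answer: -397325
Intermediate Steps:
-397310 - N(n(J)) = -397310 - 1*15 = -397310 - 15 = -397325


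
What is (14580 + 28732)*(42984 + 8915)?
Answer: 2247849488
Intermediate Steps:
(14580 + 28732)*(42984 + 8915) = 43312*51899 = 2247849488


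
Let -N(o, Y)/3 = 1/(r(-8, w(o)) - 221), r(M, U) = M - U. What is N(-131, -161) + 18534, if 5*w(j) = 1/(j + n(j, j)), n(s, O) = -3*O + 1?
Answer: 5581258569/301136 ≈ 18534.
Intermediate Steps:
n(s, O) = 1 - 3*O
w(j) = 1/(5*(1 - 2*j)) (w(j) = 1/(5*(j + (1 - 3*j))) = 1/(5*(1 - 2*j)))
N(o, Y) = -3/(-229 + 1/(-5 + 10*o)) (N(o, Y) = -3/((-8 - (-1)/(-5 + 10*o)) - 221) = -3/((-8 + 1/(-5 + 10*o)) - 221) = -3/(-229 + 1/(-5 + 10*o)))
N(-131, -161) + 18534 = 15*(-1 + 2*(-131))/(2*(-573 + 1145*(-131))) + 18534 = 15*(-1 - 262)/(2*(-573 - 149995)) + 18534 = (15/2)*(-263)/(-150568) + 18534 = (15/2)*(-1/150568)*(-263) + 18534 = 3945/301136 + 18534 = 5581258569/301136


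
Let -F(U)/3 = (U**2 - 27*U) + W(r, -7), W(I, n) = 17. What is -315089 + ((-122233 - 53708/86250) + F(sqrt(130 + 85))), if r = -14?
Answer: -18889553104/43125 + 81*sqrt(215) ≈ -4.3683e+5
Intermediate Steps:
F(U) = -51 - 3*U**2 + 81*U (F(U) = -3*((U**2 - 27*U) + 17) = -3*(17 + U**2 - 27*U) = -51 - 3*U**2 + 81*U)
-315089 + ((-122233 - 53708/86250) + F(sqrt(130 + 85))) = -315089 + ((-122233 - 53708/86250) + (-51 - 3*(sqrt(130 + 85))**2 + 81*sqrt(130 + 85))) = -315089 + ((-122233 - 53708*1/86250) + (-51 - 3*(sqrt(215))**2 + 81*sqrt(215))) = -315089 + ((-122233 - 26854/43125) + (-51 - 3*215 + 81*sqrt(215))) = -315089 + (-5271324979/43125 + (-51 - 645 + 81*sqrt(215))) = -315089 + (-5271324979/43125 + (-696 + 81*sqrt(215))) = -315089 + (-5301339979/43125 + 81*sqrt(215)) = -18889553104/43125 + 81*sqrt(215)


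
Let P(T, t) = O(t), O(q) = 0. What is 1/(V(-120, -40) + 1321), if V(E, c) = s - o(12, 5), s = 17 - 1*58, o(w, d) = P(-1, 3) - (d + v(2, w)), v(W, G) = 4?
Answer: 1/1289 ≈ 0.00077580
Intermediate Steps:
P(T, t) = 0
o(w, d) = -4 - d (o(w, d) = 0 - (d + 4) = 0 - (4 + d) = 0 + (-4 - d) = -4 - d)
s = -41 (s = 17 - 58 = -41)
V(E, c) = -32 (V(E, c) = -41 - (-4 - 1*5) = -41 - (-4 - 5) = -41 - 1*(-9) = -41 + 9 = -32)
1/(V(-120, -40) + 1321) = 1/(-32 + 1321) = 1/1289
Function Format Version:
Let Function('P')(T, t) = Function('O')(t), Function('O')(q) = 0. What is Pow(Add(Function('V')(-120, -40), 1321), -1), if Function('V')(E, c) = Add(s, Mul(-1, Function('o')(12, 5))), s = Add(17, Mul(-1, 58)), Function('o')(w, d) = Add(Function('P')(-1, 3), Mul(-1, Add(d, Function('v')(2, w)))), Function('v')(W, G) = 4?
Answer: Rational(1, 1289) ≈ 0.00077580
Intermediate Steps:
Function('P')(T, t) = 0
Function('o')(w, d) = Add(-4, Mul(-1, d)) (Function('o')(w, d) = Add(0, Mul(-1, Add(d, 4))) = Add(0, Mul(-1, Add(4, d))) = Add(0, Add(-4, Mul(-1, d))) = Add(-4, Mul(-1, d)))
s = -41 (s = Add(17, -58) = -41)
Function('V')(E, c) = -32 (Function('V')(E, c) = Add(-41, Mul(-1, Add(-4, Mul(-1, 5)))) = Add(-41, Mul(-1, Add(-4, -5))) = Add(-41, Mul(-1, -9)) = Add(-41, 9) = -32)
Pow(Add(Function('V')(-120, -40), 1321), -1) = Pow(Add(-32, 1321), -1) = Pow(1289, -1) = Rational(1, 1289)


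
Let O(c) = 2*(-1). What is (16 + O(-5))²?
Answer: 196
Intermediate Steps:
O(c) = -2
(16 + O(-5))² = (16 - 2)² = 14² = 196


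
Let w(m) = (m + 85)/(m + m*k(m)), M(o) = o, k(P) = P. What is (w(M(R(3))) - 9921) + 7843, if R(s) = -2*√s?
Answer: -22774/11 + 73*√3/66 ≈ -2068.4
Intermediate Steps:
w(m) = (85 + m)/(m + m²) (w(m) = (m + 85)/(m + m*m) = (85 + m)/(m + m²))
(w(M(R(3))) - 9921) + 7843 = ((85 - 2*√3)/(((-2*√3))*(1 - 2*√3)) - 9921) + 7843 = ((-√3/6)*(85 - 2*√3)/(1 - 2*√3) - 9921) + 7843 = (-√3*(85 - 2*√3)/(6*(1 - 2*√3)) - 9921) + 7843 = (-9921 - √3*(85 - 2*√3)/(6*(1 - 2*√3))) + 7843 = -2078 - √3*(85 - 2*√3)/(6*(1 - 2*√3))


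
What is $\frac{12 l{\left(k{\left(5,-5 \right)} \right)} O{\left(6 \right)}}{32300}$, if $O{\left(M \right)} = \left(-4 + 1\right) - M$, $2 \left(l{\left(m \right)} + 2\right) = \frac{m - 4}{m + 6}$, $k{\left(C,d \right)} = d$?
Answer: $\frac{351}{16150} \approx 0.021734$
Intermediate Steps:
$l{\left(m \right)} = -2 + \frac{-4 + m}{2 \left(6 + m\right)}$ ($l{\left(m \right)} = -2 + \frac{\left(m - 4\right) \frac{1}{m + 6}}{2} = -2 + \frac{\left(-4 + m\right) \frac{1}{6 + m}}{2} = -2 + \frac{\frac{1}{6 + m} \left(-4 + m\right)}{2} = -2 + \frac{-4 + m}{2 \left(6 + m\right)}$)
$O{\left(M \right)} = -3 - M$
$\frac{12 l{\left(k{\left(5,-5 \right)} \right)} O{\left(6 \right)}}{32300} = \frac{12 \frac{-28 - -15}{2 \left(6 - 5\right)} \left(-3 - 6\right)}{32300} = 12 \frac{-28 + 15}{2 \cdot 1} \left(-3 - 6\right) \frac{1}{32300} = 12 \cdot \frac{1}{2} \cdot 1 \left(-13\right) \left(-9\right) \frac{1}{32300} = 12 \left(- \frac{13}{2}\right) \left(-9\right) \frac{1}{32300} = \left(-78\right) \left(-9\right) \frac{1}{32300} = 702 \cdot \frac{1}{32300} = \frac{351}{16150}$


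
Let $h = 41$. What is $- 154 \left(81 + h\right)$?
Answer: $-18788$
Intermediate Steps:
$- 154 \left(81 + h\right) = - 154 \left(81 + 41\right) = \left(-154\right) 122 = -18788$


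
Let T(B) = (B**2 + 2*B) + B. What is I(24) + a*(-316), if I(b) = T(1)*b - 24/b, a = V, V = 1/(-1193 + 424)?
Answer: 73371/769 ≈ 95.411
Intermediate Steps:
T(B) = B**2 + 3*B
V = -1/769 (V = 1/(-769) = -1/769 ≈ -0.0013004)
a = -1/769 ≈ -0.0013004
I(b) = -24/b + 4*b (I(b) = (1*(3 + 1))*b - 24/b = (1*4)*b - 24/b = 4*b - 24/b = -24/b + 4*b)
I(24) + a*(-316) = (-24/24 + 4*24) - 1/769*(-316) = (-24*1/24 + 96) + 316/769 = (-1 + 96) + 316/769 = 95 + 316/769 = 73371/769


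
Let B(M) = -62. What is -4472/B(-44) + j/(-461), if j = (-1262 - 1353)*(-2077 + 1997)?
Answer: -5454404/14291 ≈ -381.67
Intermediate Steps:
j = 209200 (j = -2615*(-80) = 209200)
-4472/B(-44) + j/(-461) = -4472/(-62) + 209200/(-461) = -4472*(-1/62) + 209200*(-1/461) = 2236/31 - 209200/461 = -5454404/14291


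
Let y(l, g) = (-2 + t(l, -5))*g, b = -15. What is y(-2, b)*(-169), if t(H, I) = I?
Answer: -17745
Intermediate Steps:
y(l, g) = -7*g (y(l, g) = (-2 - 5)*g = -7*g)
y(-2, b)*(-169) = -7*(-15)*(-169) = 105*(-169) = -17745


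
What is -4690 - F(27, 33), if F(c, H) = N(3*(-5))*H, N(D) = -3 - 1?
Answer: -4558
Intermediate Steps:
N(D) = -4
F(c, H) = -4*H
-4690 - F(27, 33) = -4690 - (-4)*33 = -4690 - 1*(-132) = -4690 + 132 = -4558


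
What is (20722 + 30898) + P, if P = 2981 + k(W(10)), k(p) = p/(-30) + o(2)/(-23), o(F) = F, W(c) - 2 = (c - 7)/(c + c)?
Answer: 753491611/13800 ≈ 54601.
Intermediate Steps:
W(c) = 2 + (-7 + c)/(2*c) (W(c) = 2 + (c - 7)/(c + c) = 2 + (-7 + c)/((2*c)) = 2 + (-7 + c)*(1/(2*c)) = 2 + (-7 + c)/(2*c))
k(p) = -2/23 - p/30 (k(p) = p/(-30) + 2/(-23) = p*(-1/30) + 2*(-1/23) = -p/30 - 2/23 = -2/23 - p/30)
P = 41135611/13800 (P = 2981 + (-2/23 - (-7 + 5*10)/(60*10)) = 2981 + (-2/23 - (-7 + 50)/(60*10)) = 2981 + (-2/23 - 43/(60*10)) = 2981 + (-2/23 - 1/30*43/20) = 2981 + (-2/23 - 43/600) = 2981 - 2189/13800 = 41135611/13800 ≈ 2980.8)
(20722 + 30898) + P = (20722 + 30898) + 41135611/13800 = 51620 + 41135611/13800 = 753491611/13800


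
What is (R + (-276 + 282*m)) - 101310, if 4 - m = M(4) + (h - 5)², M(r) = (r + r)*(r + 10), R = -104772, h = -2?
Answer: -250632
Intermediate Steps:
M(r) = 2*r*(10 + r) (M(r) = (2*r)*(10 + r) = 2*r*(10 + r))
m = -157 (m = 4 - (2*4*(10 + 4) + (-2 - 5)²) = 4 - (2*4*14 + (-7)²) = 4 - (112 + 49) = 4 - 1*161 = 4 - 161 = -157)
(R + (-276 + 282*m)) - 101310 = (-104772 + (-276 + 282*(-157))) - 101310 = (-104772 + (-276 - 44274)) - 101310 = (-104772 - 44550) - 101310 = -149322 - 101310 = -250632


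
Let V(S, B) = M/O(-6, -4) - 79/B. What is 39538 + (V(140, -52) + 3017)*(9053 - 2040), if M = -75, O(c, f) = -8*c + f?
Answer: 6062187385/286 ≈ 2.1196e+7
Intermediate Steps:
O(c, f) = f - 8*c
V(S, B) = -75/44 - 79/B (V(S, B) = -75/(-4 - 8*(-6)) - 79/B = -75/(-4 + 48) - 79/B = -75/44 - 79/B)
39538 + (V(140, -52) + 3017)*(9053 - 2040) = 39538 + ((-75/44 - 79/(-52)) + 3017)*(9053 - 2040) = 39538 + ((-75/44 - 79*(-1/52)) + 3017)*7013 = 39538 + ((-75/44 + 79/52) + 3017)*7013 = 39538 + (-53/286 + 3017)*7013 = 39538 + (862809/286)*7013 = 39538 + 6050879517/286 = 6062187385/286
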